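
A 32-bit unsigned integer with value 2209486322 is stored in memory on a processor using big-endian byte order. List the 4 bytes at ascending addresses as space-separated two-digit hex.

83 B2 15 F2

2209486322 in hexadecimal, padded to 32 bits, is 0x83B215F2.
Split into bytes (most-significant first): 83 B2 15 F2.
Big-endian: lowest address holds the most-significant byte.
So the memory order matches the most-significant-first order: 83 B2 15 F2.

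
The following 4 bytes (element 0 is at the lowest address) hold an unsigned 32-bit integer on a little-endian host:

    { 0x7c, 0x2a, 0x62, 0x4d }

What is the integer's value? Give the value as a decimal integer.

Little-endian stores the least-significant byte at the lowest address.
Reassemble most-significant byte first: 4D 62 2A 7C → 0x4D622A7C.
0x4D622A7C = 1298279036.

1298279036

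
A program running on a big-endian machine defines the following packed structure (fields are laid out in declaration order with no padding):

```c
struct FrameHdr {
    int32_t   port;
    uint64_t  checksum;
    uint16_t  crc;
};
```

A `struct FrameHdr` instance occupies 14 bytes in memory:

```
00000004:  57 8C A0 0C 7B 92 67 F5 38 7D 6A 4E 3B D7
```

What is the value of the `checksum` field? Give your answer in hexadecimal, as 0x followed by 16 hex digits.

`checksum` follows `port` (4 bytes), so it starts at byte offset 4 and occupies 8 bytes.
Bytes at offsets 4..11: 7B 92 67 F5 38 7D 6A 4E.
Big-endian stores the most-significant byte at the lowest address.
The bytes are already most-significant first: 0x7B9267F5387D6A4E.

0x7B9267F5387D6A4E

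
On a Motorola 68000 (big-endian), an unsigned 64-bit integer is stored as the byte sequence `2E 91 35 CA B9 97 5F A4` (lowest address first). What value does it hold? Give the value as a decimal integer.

In big-endian order the high byte comes first in memory.
The bytes are already most-significant first: 0x2E9135CAB9975FA4.
0x2E9135CAB9975FA4 = 3355522342181101476.

3355522342181101476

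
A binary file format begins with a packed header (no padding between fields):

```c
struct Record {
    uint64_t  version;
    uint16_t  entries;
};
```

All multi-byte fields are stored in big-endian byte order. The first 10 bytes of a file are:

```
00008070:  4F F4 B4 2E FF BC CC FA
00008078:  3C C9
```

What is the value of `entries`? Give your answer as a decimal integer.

`entries` follows `version` (8 bytes), so it starts at byte offset 8 and occupies 2 bytes.
Bytes at offsets 8..9: 3C C9.
In big-endian order the high byte comes first in memory.
The bytes are already most-significant first: 0x3CC9.
0x3CC9 = 15561.

15561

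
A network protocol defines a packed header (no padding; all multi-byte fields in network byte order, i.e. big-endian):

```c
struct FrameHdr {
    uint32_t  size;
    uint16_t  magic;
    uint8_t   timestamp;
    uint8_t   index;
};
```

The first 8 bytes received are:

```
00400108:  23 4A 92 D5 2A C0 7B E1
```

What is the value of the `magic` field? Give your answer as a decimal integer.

10944

`magic` follows `size` (4 bytes), so it starts at byte offset 4 and occupies 2 bytes.
Bytes at offsets 4..5: 2A C0.
In big-endian order the high byte comes first in memory.
The bytes are already most-significant first: 0x2AC0.
0x2AC0 = 10944.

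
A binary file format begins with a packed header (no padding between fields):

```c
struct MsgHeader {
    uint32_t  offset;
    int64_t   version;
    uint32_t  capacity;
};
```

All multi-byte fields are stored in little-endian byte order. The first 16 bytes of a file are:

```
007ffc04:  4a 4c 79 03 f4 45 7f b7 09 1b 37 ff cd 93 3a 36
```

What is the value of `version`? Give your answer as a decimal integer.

`version` follows `offset` (4 bytes), so it starts at byte offset 4 and occupies 8 bytes.
Bytes at offsets 4..11: F4 45 7F B7 09 1B 37 FF.
In little-endian order the low byte comes first in memory.
Reassemble most-significant byte first: FF 37 1B 09 B7 7F 45 F4 → 0xFF371B09B77F45F4.
Top bit is set, so as a signed 64-bit value this is 0xFF371B09B77F45F4 − 2^64 = -56546741771614732.

-56546741771614732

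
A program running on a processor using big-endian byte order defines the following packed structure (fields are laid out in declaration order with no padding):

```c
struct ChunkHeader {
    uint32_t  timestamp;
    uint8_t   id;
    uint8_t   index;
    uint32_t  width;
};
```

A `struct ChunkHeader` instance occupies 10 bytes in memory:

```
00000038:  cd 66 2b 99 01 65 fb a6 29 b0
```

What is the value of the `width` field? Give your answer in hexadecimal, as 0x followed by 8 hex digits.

0xFBA629B0

`width` follows `timestamp` (4 B), `id` (1 B), `index` (1 B), so it starts at offset 4 + 1 + 1 = 6 and occupies 4 bytes.
Bytes at offsets 6..9: FB A6 29 B0.
In big-endian order the high byte comes first in memory.
The bytes are already most-significant first: 0xFBA629B0.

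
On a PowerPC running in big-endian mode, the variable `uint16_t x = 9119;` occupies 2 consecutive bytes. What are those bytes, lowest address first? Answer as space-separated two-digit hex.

9119 in hexadecimal, padded to 16 bits, is 0x239F.
Split into bytes (most-significant first): 23 9F.
Big-endian stores the most-significant byte at the lowest address.
So the memory order matches the most-significant-first order: 23 9F.

23 9F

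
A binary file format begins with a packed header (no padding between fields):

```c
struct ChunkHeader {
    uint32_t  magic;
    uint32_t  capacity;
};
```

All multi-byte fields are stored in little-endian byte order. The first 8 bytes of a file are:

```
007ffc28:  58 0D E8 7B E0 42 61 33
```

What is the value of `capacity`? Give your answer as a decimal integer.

862012128

`capacity` follows `magic` (4 bytes), so it starts at byte offset 4 and occupies 4 bytes.
Bytes at offsets 4..7: E0 42 61 33.
Little-endian stores the least-significant byte at the lowest address.
Reassemble most-significant byte first: 33 61 42 E0 → 0x336142E0.
0x336142E0 = 862012128.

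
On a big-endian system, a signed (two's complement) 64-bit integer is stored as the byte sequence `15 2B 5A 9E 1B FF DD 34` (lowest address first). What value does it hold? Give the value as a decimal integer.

In big-endian order the high byte comes first in memory.
The bytes are already most-significant first: 0x152B5A9E1BFFDD34.
0x152B5A9E1BFFDD34 = 1525412533916130612.

1525412533916130612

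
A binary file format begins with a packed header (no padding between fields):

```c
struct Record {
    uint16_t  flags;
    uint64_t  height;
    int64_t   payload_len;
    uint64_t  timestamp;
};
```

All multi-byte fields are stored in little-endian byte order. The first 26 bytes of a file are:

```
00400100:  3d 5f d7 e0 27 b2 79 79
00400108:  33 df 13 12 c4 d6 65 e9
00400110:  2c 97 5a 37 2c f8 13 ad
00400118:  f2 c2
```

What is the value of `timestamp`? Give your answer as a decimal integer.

`timestamp` follows `flags` (2 B), `height` (8 B), `payload_len` (8 B), so it starts at offset 2 + 8 + 8 = 18 and occupies 8 bytes.
Bytes at offsets 18..25: 5A 37 2C F8 13 AD F2 C2.
In little-endian order the low byte comes first in memory.
Reassemble most-significant byte first: C2 F2 AD 13 F8 2C 37 5A → 0xC2F2AD13F82C375A.
0xC2F2AD13F82C375A = 14047480489001629530.

14047480489001629530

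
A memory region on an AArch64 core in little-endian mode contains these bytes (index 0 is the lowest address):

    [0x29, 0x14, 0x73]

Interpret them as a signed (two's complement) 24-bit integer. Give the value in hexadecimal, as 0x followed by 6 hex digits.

0x731429

In little-endian order the low byte comes first in memory.
Reassemble most-significant byte first: 73 14 29 → 0x731429.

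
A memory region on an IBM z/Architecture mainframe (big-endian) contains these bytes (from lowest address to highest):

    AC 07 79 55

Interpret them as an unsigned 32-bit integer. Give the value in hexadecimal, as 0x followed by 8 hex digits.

Big-endian: lowest address holds the most-significant byte.
The bytes are already most-significant first: 0xAC077955.

0xAC077955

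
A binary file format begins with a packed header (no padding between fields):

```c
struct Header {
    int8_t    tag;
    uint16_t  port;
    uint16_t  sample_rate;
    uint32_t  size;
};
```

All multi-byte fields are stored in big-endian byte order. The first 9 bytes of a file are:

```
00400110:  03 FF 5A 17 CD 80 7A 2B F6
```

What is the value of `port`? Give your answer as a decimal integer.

`port` follows `tag` (1 byte), so it starts at byte offset 1 and occupies 2 bytes.
Bytes at offsets 1..2: FF 5A.
In big-endian order the high byte comes first in memory.
The bytes are already most-significant first: 0xFF5A.
0xFF5A = 65370.

65370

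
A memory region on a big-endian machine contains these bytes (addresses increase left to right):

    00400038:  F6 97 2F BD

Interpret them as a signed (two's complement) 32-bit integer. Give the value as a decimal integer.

-157864003

Big-endian: lowest address holds the most-significant byte.
The bytes are already most-significant first: 0xF6972FBD.
Top bit is set, so as a signed 32-bit value this is 0xF6972FBD − 2^32 = -157864003.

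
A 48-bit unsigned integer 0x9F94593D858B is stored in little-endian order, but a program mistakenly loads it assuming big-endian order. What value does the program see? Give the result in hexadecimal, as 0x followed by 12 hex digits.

0x8B853D59949F

Stored little-endian, the bytes at ascending addresses are 8B 85 3D 59 94 9F.
Read back as big-endian, the last byte is least significant, giving 0x8B853D59949F.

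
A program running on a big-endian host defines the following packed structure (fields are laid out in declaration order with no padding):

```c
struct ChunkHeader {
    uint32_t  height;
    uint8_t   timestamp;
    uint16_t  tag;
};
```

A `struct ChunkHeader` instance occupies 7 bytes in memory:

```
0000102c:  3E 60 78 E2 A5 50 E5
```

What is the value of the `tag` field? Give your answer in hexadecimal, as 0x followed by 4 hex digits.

0x50E5

`tag` follows `height` (4 B), `timestamp` (1 B), so it starts at offset 4 + 1 = 5 and occupies 2 bytes.
Bytes at offsets 5..6: 50 E5.
In big-endian order the high byte comes first in memory.
The bytes are already most-significant first: 0x50E5.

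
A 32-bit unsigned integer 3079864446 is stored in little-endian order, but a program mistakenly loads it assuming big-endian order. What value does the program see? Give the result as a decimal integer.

2113967031

3079864446 in 32-bit hexadecimal is 0xB793007E.
Stored little-endian, the bytes at ascending addresses are 7E 00 93 B7.
Read back as big-endian, the last byte is least significant, giving 0x7E0093B7.
0x7E0093B7 = 2113967031.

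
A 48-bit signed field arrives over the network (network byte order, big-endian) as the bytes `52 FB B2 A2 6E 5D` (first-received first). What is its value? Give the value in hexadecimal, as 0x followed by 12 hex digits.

0x52FBB2A26E5D

In big-endian order the high byte comes first in memory.
The bytes are already most-significant first: 0x52FBB2A26E5D.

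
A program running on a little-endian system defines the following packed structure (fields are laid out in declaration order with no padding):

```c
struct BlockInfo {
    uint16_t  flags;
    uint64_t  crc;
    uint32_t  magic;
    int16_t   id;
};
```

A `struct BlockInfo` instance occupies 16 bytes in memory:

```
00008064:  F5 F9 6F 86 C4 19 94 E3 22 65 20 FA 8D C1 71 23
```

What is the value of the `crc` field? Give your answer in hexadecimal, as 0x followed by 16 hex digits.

`crc` follows `flags` (2 bytes), so it starts at byte offset 2 and occupies 8 bytes.
Bytes at offsets 2..9: 6F 86 C4 19 94 E3 22 65.
Little-endian: lowest address holds the least-significant byte.
Reassemble most-significant byte first: 65 22 E3 94 19 C4 86 6F → 0x6522E39419C4866F.

0x6522E39419C4866F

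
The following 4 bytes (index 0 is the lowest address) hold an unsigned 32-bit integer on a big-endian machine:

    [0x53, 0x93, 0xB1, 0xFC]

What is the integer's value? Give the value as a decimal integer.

1402188284

In big-endian order the high byte comes first in memory.
The bytes are already most-significant first: 0x5393B1FC.
0x5393B1FC = 1402188284.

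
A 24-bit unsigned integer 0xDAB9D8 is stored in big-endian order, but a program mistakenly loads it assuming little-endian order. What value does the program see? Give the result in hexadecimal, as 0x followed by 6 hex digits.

Stored big-endian, the bytes at ascending addresses are DA B9 D8.
Read back as little-endian, the first byte is least significant, giving 0xD8B9DA.

0xD8B9DA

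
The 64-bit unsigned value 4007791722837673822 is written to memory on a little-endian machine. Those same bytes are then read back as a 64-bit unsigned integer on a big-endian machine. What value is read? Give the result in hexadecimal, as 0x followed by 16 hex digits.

0x5E877D7556899E37

4007791722837673822 in 64-bit hexadecimal is 0x379E8956757D875E.
Stored little-endian, the bytes at ascending addresses are 5E 87 7D 75 56 89 9E 37.
Read back as big-endian, the last byte is least significant, giving 0x5E877D7556899E37.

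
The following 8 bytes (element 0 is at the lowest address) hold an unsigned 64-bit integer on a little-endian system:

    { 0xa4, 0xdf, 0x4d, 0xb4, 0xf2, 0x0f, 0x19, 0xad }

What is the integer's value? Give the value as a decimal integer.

12473018178060804004

Little-endian: lowest address holds the least-significant byte.
Reassemble most-significant byte first: AD 19 0F F2 B4 4D DF A4 → 0xAD190FF2B44DDFA4.
0xAD190FF2B44DDFA4 = 12473018178060804004.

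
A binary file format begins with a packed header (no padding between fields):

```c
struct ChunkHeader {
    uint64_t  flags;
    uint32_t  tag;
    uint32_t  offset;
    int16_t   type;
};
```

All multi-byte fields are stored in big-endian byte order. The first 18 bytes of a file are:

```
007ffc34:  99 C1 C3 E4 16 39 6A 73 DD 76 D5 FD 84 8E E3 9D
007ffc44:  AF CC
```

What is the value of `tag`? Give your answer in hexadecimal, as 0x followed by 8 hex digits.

`tag` follows `flags` (8 bytes), so it starts at byte offset 8 and occupies 4 bytes.
Bytes at offsets 8..11: DD 76 D5 FD.
In big-endian order the high byte comes first in memory.
The bytes are already most-significant first: 0xDD76D5FD.

0xDD76D5FD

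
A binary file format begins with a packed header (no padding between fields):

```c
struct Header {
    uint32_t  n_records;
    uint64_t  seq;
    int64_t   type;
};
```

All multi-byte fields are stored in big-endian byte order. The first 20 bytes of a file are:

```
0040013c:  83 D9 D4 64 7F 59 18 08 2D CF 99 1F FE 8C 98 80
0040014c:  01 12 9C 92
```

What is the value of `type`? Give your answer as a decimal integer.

`type` follows `n_records` (4 B), `seq` (8 B), so it starts at offset 4 + 8 = 12 and occupies 8 bytes.
Bytes at offsets 12..19: FE 8C 98 80 01 12 9C 92.
In big-endian order the high byte comes first in memory.
The bytes are already most-significant first: 0xFE8C988001129C92.
Top bit is set, so as a signed 64-bit value this is 0xFE8C988001129C92 − 2^64 = -104541015795131246.

-104541015795131246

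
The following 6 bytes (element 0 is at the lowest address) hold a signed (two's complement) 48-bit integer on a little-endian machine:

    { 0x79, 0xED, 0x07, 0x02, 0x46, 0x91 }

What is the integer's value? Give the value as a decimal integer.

In little-endian order the low byte comes first in memory.
Reassemble most-significant byte first: 91 46 02 07 ED 79 → 0x91460207ED79.
Top bit is set, so as a signed 48-bit value this is 0x91460207ED79 − 2^48 = -121745108898439.

-121745108898439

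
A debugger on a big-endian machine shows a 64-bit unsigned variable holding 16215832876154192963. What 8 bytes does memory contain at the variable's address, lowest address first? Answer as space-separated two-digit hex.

16215832876154192963 in hexadecimal, padded to 64 bits, is 0xE10A3615F0458443.
Split into bytes (most-significant first): E1 0A 36 15 F0 45 84 43.
In big-endian order the high byte comes first in memory.
So the memory order matches the most-significant-first order: E1 0A 36 15 F0 45 84 43.

E1 0A 36 15 F0 45 84 43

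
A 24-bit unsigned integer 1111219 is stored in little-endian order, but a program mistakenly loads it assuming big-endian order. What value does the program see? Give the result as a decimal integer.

11793424

1111219 in 24-bit hexadecimal is 0x10F4B3.
Stored little-endian, the bytes at ascending addresses are B3 F4 10.
Read back as big-endian, the last byte is least significant, giving 0xB3F410.
0xB3F410 = 11793424.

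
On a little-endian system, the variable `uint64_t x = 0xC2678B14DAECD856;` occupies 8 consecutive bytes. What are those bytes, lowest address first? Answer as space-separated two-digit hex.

Split into bytes (most-significant first): C2 67 8B 14 DA EC D8 56.
Little-endian stores the least-significant byte at the lowest address.
So at ascending addresses the bytes are 56 D8 EC DA 14 8B 67 C2.

56 D8 EC DA 14 8B 67 C2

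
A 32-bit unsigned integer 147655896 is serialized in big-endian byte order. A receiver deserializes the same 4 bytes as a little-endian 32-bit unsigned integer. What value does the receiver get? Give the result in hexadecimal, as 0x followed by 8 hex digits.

0xD80CCD08

147655896 in 32-bit hexadecimal is 0x08CD0CD8.
Stored big-endian, the bytes at ascending addresses are 08 CD 0C D8.
Read back as little-endian, the first byte is least significant, giving 0xD80CCD08.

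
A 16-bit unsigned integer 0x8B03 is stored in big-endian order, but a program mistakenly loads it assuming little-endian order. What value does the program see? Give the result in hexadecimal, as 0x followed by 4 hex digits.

Stored big-endian, the bytes at ascending addresses are 8B 03.
Read back as little-endian, the first byte is least significant, giving 0x038B.

0x038B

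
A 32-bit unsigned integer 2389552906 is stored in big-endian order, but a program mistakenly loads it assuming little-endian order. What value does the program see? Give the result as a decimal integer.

179269006

2389552906 in 32-bit hexadecimal is 0x8E6DAF0A.
Stored big-endian, the bytes at ascending addresses are 8E 6D AF 0A.
Read back as little-endian, the first byte is least significant, giving 0x0AAF6D8E.
0x0AAF6D8E = 179269006.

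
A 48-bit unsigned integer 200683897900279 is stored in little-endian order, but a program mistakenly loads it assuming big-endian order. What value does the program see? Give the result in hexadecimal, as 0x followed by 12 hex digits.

0xF74C725C85B6

200683897900279 in 48-bit hexadecimal is 0xB6855C724CF7.
Stored little-endian, the bytes at ascending addresses are F7 4C 72 5C 85 B6.
Read back as big-endian, the last byte is least significant, giving 0xF74C725C85B6.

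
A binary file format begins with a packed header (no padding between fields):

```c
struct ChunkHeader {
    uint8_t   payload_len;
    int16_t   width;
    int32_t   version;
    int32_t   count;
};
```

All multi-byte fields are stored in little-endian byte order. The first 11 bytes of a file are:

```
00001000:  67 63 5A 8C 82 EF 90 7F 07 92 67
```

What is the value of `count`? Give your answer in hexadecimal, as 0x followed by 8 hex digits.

0x6792077F

`count` follows `payload_len` (1 B), `width` (2 B), `version` (4 B), so it starts at offset 1 + 2 + 4 = 7 and occupies 4 bytes.
Bytes at offsets 7..10: 7F 07 92 67.
Little-endian: lowest address holds the least-significant byte.
Reassemble most-significant byte first: 67 92 07 7F → 0x6792077F.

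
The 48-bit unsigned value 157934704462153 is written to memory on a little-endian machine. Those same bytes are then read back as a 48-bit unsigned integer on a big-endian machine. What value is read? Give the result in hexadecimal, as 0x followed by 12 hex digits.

0x4909F509A48F

157934704462153 in 48-bit hexadecimal is 0x8FA409F50949.
Stored little-endian, the bytes at ascending addresses are 49 09 F5 09 A4 8F.
Read back as big-endian, the last byte is least significant, giving 0x4909F509A48F.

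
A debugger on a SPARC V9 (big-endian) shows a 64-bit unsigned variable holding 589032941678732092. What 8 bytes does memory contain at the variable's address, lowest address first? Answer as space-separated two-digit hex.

589032941678732092 in hexadecimal, padded to 64 bits, is 0x082CAA56F1C3A33C.
Split into bytes (most-significant first): 08 2C AA 56 F1 C3 A3 3C.
Big-endian: lowest address holds the most-significant byte.
So the memory order matches the most-significant-first order: 08 2C AA 56 F1 C3 A3 3C.

08 2C AA 56 F1 C3 A3 3C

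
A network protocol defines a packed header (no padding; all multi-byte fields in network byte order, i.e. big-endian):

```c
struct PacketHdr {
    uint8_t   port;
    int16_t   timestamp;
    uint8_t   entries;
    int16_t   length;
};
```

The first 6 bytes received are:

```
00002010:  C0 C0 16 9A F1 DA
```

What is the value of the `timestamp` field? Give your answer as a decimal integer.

`timestamp` follows `port` (1 byte), so it starts at byte offset 1 and occupies 2 bytes.
Bytes at offsets 1..2: C0 16.
Big-endian: lowest address holds the most-significant byte.
The bytes are already most-significant first: 0xC016.
Top bit is set, so as a signed 16-bit value this is 0xC016 − 2^16 = -16362.

-16362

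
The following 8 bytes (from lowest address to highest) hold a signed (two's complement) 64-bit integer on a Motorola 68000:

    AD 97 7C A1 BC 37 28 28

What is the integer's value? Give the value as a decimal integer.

-5938140549575399384

Big-endian: lowest address holds the most-significant byte.
The bytes are already most-significant first: 0xAD977CA1BC372828.
Top bit is set, so as a signed 64-bit value this is 0xAD977CA1BC372828 − 2^64 = -5938140549575399384.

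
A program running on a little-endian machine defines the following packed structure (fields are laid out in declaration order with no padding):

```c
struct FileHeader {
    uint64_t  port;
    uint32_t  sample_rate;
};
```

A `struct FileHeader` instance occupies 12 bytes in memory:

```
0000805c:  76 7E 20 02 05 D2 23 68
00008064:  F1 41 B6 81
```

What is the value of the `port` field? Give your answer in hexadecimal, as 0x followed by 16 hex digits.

0x6823D20502207E76

`port` is the first field, at byte offset 0, occupying 8 bytes.
Bytes at offsets 0..7: 76 7E 20 02 05 D2 23 68.
In little-endian order the low byte comes first in memory.
Reassemble most-significant byte first: 68 23 D2 05 02 20 7E 76 → 0x6823D20502207E76.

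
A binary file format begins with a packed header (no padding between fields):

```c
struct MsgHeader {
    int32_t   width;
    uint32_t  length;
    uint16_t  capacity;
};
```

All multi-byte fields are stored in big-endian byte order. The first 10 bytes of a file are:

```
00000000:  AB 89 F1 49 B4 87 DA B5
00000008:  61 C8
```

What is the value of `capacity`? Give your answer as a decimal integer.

`capacity` follows `width` (4 B), `length` (4 B), so it starts at offset 4 + 4 = 8 and occupies 2 bytes.
Bytes at offsets 8..9: 61 C8.
Big-endian stores the most-significant byte at the lowest address.
The bytes are already most-significant first: 0x61C8.
0x61C8 = 25032.

25032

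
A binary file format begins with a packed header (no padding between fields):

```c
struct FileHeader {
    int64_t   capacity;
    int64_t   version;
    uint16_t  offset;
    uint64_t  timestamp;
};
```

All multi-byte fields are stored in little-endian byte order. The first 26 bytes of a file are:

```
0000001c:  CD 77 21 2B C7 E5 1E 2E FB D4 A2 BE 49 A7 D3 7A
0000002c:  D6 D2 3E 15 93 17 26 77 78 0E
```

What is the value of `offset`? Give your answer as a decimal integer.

`offset` follows `capacity` (8 B), `version` (8 B), so it starts at offset 8 + 8 = 16 and occupies 2 bytes.
Bytes at offsets 16..17: D6 D2.
Little-endian stores the least-significant byte at the lowest address.
Reassemble most-significant byte first: D2 D6 → 0xD2D6.
0xD2D6 = 53974.

53974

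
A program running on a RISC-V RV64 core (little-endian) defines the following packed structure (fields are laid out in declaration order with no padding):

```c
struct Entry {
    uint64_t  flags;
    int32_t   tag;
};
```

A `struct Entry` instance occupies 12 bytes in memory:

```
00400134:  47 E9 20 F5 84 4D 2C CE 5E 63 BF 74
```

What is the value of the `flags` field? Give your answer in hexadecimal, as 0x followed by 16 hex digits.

`flags` is the first field, at byte offset 0, occupying 8 bytes.
Bytes at offsets 0..7: 47 E9 20 F5 84 4D 2C CE.
Little-endian stores the least-significant byte at the lowest address.
Reassemble most-significant byte first: CE 2C 4D 84 F5 20 E9 47 → 0xCE2C4D84F520E947.

0xCE2C4D84F520E947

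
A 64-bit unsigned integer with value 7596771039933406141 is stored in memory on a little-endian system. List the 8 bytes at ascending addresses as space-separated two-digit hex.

BD 9B 34 EB 02 27 6D 69

7596771039933406141 in hexadecimal, padded to 64 bits, is 0x696D2702EB349BBD.
Split into bytes (most-significant first): 69 6D 27 02 EB 34 9B BD.
Little-endian stores the least-significant byte at the lowest address.
So at ascending addresses the bytes are BD 9B 34 EB 02 27 6D 69.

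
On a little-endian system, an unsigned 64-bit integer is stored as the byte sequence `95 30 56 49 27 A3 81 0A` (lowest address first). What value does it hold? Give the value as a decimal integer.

757065601504391317

Little-endian: lowest address holds the least-significant byte.
Reassemble most-significant byte first: 0A 81 A3 27 49 56 30 95 → 0x0A81A32749563095.
0x0A81A32749563095 = 757065601504391317.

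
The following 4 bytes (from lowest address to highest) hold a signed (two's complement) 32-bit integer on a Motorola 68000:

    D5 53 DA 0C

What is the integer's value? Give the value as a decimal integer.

-715924980

In big-endian order the high byte comes first in memory.
The bytes are already most-significant first: 0xD553DA0C.
Top bit is set, so as a signed 32-bit value this is 0xD553DA0C − 2^32 = -715924980.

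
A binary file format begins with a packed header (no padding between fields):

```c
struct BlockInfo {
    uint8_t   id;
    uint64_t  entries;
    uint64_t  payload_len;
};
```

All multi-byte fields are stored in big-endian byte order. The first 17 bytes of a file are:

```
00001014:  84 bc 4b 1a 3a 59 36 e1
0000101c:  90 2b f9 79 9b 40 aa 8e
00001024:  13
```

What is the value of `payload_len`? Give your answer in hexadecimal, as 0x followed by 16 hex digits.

`payload_len` follows `id` (1 B), `entries` (8 B), so it starts at offset 1 + 8 = 9 and occupies 8 bytes.
Bytes at offsets 9..16: 2B F9 79 9B 40 AA 8E 13.
In big-endian order the high byte comes first in memory.
The bytes are already most-significant first: 0x2BF9799B40AA8E13.

0x2BF9799B40AA8E13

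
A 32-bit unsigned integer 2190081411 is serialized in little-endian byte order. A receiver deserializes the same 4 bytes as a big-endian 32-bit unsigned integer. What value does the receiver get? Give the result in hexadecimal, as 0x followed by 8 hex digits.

0x83FD8982

2190081411 in 32-bit hexadecimal is 0x8289FD83.
Stored little-endian, the bytes at ascending addresses are 83 FD 89 82.
Read back as big-endian, the last byte is least significant, giving 0x83FD8982.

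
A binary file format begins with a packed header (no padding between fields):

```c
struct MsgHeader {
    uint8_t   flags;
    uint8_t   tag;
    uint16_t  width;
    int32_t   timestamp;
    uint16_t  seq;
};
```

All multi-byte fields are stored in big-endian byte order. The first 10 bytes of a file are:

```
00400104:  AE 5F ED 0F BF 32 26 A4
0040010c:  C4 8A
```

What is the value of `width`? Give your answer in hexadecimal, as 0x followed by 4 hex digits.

0xED0F

`width` follows `flags` (1 B), `tag` (1 B), so it starts at offset 1 + 1 = 2 and occupies 2 bytes.
Bytes at offsets 2..3: ED 0F.
Big-endian stores the most-significant byte at the lowest address.
The bytes are already most-significant first: 0xED0F.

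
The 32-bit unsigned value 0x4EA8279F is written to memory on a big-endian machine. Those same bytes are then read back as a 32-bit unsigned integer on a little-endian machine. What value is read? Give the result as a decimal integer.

2670176334

Stored big-endian, the bytes at ascending addresses are 4E A8 27 9F.
Read back as little-endian, the first byte is least significant, giving 0x9F27A84E.
0x9F27A84E = 2670176334.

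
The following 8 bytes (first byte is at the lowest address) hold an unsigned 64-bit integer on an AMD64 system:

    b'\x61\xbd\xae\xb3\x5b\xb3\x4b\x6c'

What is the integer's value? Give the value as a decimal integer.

7803527985787485537

Little-endian stores the least-significant byte at the lowest address.
Reassemble most-significant byte first: 6C 4B B3 5B B3 AE BD 61 → 0x6C4BB35BB3AEBD61.
0x6C4BB35BB3AEBD61 = 7803527985787485537.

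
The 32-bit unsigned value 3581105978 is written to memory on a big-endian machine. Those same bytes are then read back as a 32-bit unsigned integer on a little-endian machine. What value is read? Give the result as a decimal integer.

978809813

3581105978 in 32-bit hexadecimal is 0xD573573A.
Stored big-endian, the bytes at ascending addresses are D5 73 57 3A.
Read back as little-endian, the first byte is least significant, giving 0x3A5773D5.
0x3A5773D5 = 978809813.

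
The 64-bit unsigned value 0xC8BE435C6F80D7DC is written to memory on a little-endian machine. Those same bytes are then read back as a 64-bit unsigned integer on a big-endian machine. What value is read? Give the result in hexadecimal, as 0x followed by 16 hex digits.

0xDCD7806F5C43BEC8

Stored little-endian, the bytes at ascending addresses are DC D7 80 6F 5C 43 BE C8.
Read back as big-endian, the last byte is least significant, giving 0xDCD7806F5C43BEC8.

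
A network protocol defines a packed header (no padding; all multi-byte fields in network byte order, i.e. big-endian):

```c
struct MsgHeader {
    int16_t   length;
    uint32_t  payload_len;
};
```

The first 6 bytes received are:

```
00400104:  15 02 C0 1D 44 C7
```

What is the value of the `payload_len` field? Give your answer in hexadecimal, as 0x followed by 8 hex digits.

`payload_len` follows `length` (2 bytes), so it starts at byte offset 2 and occupies 4 bytes.
Bytes at offsets 2..5: C0 1D 44 C7.
Big-endian stores the most-significant byte at the lowest address.
The bytes are already most-significant first: 0xC01D44C7.

0xC01D44C7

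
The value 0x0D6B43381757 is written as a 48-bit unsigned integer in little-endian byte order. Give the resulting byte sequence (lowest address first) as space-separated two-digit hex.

Split into bytes (most-significant first): 0D 6B 43 38 17 57.
Little-endian stores the least-significant byte at the lowest address.
So at ascending addresses the bytes are 57 17 38 43 6B 0D.

57 17 38 43 6B 0D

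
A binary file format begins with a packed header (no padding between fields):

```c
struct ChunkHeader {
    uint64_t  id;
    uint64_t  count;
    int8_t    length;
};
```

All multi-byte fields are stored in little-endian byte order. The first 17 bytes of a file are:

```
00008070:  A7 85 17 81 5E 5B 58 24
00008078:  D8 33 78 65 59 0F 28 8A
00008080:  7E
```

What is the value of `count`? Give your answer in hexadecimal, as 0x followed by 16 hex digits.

0x8A280F59657833D8

`count` follows `id` (8 bytes), so it starts at byte offset 8 and occupies 8 bytes.
Bytes at offsets 8..15: D8 33 78 65 59 0F 28 8A.
Little-endian: lowest address holds the least-significant byte.
Reassemble most-significant byte first: 8A 28 0F 59 65 78 33 D8 → 0x8A280F59657833D8.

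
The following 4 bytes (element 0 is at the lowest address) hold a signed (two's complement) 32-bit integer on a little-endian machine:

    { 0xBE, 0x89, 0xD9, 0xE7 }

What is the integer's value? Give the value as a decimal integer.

Little-endian: lowest address holds the least-significant byte.
Reassemble most-significant byte first: E7 D9 89 BE → 0xE7D989BE.
Top bit is set, so as a signed 32-bit value this is 0xE7D989BE − 2^32 = -405173826.

-405173826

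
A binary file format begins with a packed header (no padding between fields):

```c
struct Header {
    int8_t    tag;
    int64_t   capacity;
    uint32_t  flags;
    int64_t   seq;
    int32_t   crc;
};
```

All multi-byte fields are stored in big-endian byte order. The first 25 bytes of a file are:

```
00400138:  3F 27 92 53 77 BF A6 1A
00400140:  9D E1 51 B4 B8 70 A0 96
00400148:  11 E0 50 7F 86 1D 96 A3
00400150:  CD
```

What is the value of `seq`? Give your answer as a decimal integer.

8115651532043616134

`seq` follows `tag` (1 B), `capacity` (8 B), `flags` (4 B), so it starts at offset 1 + 8 + 4 = 13 and occupies 8 bytes.
Bytes at offsets 13..20: 70 A0 96 11 E0 50 7F 86.
Big-endian stores the most-significant byte at the lowest address.
The bytes are already most-significant first: 0x70A09611E0507F86.
0x70A09611E0507F86 = 8115651532043616134.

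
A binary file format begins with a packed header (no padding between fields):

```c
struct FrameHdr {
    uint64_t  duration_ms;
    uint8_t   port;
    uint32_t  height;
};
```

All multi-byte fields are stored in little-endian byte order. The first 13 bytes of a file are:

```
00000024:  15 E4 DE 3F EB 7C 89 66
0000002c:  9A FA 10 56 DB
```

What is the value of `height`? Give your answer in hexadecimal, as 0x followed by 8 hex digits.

0xDB5610FA

`height` follows `duration_ms` (8 B), `port` (1 B), so it starts at offset 8 + 1 = 9 and occupies 4 bytes.
Bytes at offsets 9..12: FA 10 56 DB.
Little-endian stores the least-significant byte at the lowest address.
Reassemble most-significant byte first: DB 56 10 FA → 0xDB5610FA.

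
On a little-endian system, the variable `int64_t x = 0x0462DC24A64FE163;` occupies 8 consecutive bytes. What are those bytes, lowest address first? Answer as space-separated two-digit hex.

63 E1 4F A6 24 DC 62 04

Split into bytes (most-significant first): 04 62 DC 24 A6 4F E1 63.
In little-endian order the low byte comes first in memory.
So at ascending addresses the bytes are 63 E1 4F A6 24 DC 62 04.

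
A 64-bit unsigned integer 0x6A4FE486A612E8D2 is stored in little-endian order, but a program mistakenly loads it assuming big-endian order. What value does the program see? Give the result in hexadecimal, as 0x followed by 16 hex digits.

Stored little-endian, the bytes at ascending addresses are D2 E8 12 A6 86 E4 4F 6A.
Read back as big-endian, the last byte is least significant, giving 0xD2E812A686E44F6A.

0xD2E812A686E44F6A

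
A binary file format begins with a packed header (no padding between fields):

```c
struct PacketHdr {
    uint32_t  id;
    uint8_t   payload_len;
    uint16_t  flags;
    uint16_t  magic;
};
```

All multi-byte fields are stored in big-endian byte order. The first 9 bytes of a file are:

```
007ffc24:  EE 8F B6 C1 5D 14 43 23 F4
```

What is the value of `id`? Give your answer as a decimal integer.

`id` is the first field, at byte offset 0, occupying 4 bytes.
Bytes at offsets 0..3: EE 8F B6 C1.
Big-endian stores the most-significant byte at the lowest address.
The bytes are already most-significant first: 0xEE8FB6C1.
0xEE8FB6C1 = 4002395841.

4002395841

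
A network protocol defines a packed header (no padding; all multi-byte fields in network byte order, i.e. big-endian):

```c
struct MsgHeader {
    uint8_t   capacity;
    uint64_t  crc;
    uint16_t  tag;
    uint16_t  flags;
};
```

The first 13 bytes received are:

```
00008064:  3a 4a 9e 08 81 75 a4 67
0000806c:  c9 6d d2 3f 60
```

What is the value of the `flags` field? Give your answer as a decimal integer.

16224

`flags` follows `capacity` (1 B), `crc` (8 B), `tag` (2 B), so it starts at offset 1 + 8 + 2 = 11 and occupies 2 bytes.
Bytes at offsets 11..12: 3F 60.
In big-endian order the high byte comes first in memory.
The bytes are already most-significant first: 0x3F60.
0x3F60 = 16224.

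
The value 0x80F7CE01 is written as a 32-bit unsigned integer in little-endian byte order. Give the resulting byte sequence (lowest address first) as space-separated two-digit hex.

01 CE F7 80

Split into bytes (most-significant first): 80 F7 CE 01.
Little-endian stores the least-significant byte at the lowest address.
So at ascending addresses the bytes are 01 CE F7 80.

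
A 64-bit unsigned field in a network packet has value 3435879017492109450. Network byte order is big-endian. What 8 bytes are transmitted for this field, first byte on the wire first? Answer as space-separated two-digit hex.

3435879017492109450 in hexadecimal, padded to 64 bits, is 0x2FAEB1C328D5D88A.
Split into bytes (most-significant first): 2F AE B1 C3 28 D5 D8 8A.
Big-endian stores the most-significant byte at the lowest address.
So the memory order matches the most-significant-first order: 2F AE B1 C3 28 D5 D8 8A.

2F AE B1 C3 28 D5 D8 8A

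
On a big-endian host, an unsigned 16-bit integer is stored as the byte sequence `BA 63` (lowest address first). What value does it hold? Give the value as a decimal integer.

In big-endian order the high byte comes first in memory.
The bytes are already most-significant first: 0xBA63.
0xBA63 = 47715.

47715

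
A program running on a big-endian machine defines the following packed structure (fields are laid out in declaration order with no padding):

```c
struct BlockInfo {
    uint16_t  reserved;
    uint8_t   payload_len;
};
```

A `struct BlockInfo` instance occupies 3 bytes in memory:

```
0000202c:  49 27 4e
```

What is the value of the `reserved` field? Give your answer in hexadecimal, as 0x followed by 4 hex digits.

`reserved` is the first field, at byte offset 0, occupying 2 bytes.
Bytes at offsets 0..1: 49 27.
Big-endian: lowest address holds the most-significant byte.
The bytes are already most-significant first: 0x4927.

0x4927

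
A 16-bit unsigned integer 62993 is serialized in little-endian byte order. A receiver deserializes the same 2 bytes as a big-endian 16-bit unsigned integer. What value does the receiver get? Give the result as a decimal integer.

62993 in 16-bit hexadecimal is 0xF611.
Stored little-endian, the bytes at ascending addresses are 11 F6.
Read back as big-endian, the last byte is least significant, giving 0x11F6.
0x11F6 = 4598.

4598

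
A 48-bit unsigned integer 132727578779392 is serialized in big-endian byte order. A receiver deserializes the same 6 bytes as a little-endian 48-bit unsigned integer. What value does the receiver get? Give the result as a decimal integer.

132727578779392 in 48-bit hexadecimal is 0x78B70C2F5F00.
Stored big-endian, the bytes at ascending addresses are 78 B7 0C 2F 5F 00.
Read back as little-endian, the first byte is least significant, giving 0x005F2F0CB778.
0x005F2F0CB778 = 408811255672.

408811255672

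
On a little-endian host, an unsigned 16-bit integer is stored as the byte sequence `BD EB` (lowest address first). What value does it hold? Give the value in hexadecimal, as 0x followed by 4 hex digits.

0xEBBD

Little-endian: lowest address holds the least-significant byte.
Reassemble most-significant byte first: EB BD → 0xEBBD.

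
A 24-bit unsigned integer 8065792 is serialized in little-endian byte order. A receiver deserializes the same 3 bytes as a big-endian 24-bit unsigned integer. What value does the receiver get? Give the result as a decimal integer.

4987

8065792 in 24-bit hexadecimal is 0x7B1300.
Stored little-endian, the bytes at ascending addresses are 00 13 7B.
Read back as big-endian, the last byte is least significant, giving 0x00137B.
0x00137B = 4987.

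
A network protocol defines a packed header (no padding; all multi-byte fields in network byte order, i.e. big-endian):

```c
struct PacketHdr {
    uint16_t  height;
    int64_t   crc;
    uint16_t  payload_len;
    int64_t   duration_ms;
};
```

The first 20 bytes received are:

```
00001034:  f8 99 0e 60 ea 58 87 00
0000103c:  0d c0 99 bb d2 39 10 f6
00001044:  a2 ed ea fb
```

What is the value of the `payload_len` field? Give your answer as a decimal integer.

`payload_len` follows `height` (2 B), `crc` (8 B), so it starts at offset 2 + 8 = 10 and occupies 2 bytes.
Bytes at offsets 10..11: 99 BB.
Big-endian: lowest address holds the most-significant byte.
The bytes are already most-significant first: 0x99BB.
0x99BB = 39355.

39355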